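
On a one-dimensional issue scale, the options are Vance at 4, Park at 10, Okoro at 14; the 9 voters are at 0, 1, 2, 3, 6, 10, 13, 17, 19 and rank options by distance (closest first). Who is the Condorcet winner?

With single-peaked preferences on a line, the Condorcet winner is the candidate closest to the median voter.
The median voter (position 6) is closest to Vance at 4.
Check: Vance vs Okoro — voters closer to Vance: 5 of 9.

Vance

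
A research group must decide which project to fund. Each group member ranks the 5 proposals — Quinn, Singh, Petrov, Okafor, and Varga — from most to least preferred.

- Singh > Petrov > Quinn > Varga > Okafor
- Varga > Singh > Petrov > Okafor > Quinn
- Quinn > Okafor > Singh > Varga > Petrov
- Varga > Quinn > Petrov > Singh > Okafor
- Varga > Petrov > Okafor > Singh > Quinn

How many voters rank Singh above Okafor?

Ballots ranking Singh above Okafor: 3.
Ballots ranking Okafor above Singh: 2.
So 3 of 5 voters prefer Singh to Okafor.

3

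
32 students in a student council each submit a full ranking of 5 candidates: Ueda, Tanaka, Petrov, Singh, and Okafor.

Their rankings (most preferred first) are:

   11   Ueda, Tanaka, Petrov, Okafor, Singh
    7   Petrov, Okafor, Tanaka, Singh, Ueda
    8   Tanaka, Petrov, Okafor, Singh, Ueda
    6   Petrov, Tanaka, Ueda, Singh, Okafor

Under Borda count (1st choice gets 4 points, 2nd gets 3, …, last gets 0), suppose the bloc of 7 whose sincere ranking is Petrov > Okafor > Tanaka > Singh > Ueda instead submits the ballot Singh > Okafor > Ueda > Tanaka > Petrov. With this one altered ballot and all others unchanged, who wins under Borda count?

Borda totals with the altered ballot: Ueda 70, Tanaka 90, Petrov 70, Singh 42, Okafor 48.
The switch changes the winner from Petrov to Tanaka.

Tanaka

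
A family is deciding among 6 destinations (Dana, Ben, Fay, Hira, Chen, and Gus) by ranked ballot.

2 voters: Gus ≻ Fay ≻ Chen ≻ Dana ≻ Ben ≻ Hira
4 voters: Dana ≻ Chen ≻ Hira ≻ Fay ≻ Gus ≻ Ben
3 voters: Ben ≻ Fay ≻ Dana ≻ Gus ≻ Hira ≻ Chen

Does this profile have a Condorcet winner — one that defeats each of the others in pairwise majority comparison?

Yes

Head-to-head results (9 voters total):
Dana vs Ben: Dana wins 6–3.
Dana vs Fay: Fay wins 5–4.
Dana vs Hira: Dana wins 9–0.
Dana vs Chen: Dana wins 7–2.
Dana vs Gus: Dana wins 7–2.
Ben vs Fay: Fay wins 6–3.
Ben vs Hira: Ben wins 5–4.
Ben vs Chen: Chen wins 6–3.
Ben vs Gus: Gus wins 6–3.
Fay vs Hira: Fay wins 5–4.
Fay vs Chen: Fay wins 5–4.
Fay vs Gus: Fay wins 7–2.
Hira vs Chen: Chen wins 6–3.
Hira vs Gus: Gus wins 5–4.
Chen vs Gus: Gus wins 5–4.
Fay beats each rival — Dana (5–4), Ben (6–3), Hira (5–4), Chen (5–4), Gus (7–2) — so Fay is the Condorcet winner.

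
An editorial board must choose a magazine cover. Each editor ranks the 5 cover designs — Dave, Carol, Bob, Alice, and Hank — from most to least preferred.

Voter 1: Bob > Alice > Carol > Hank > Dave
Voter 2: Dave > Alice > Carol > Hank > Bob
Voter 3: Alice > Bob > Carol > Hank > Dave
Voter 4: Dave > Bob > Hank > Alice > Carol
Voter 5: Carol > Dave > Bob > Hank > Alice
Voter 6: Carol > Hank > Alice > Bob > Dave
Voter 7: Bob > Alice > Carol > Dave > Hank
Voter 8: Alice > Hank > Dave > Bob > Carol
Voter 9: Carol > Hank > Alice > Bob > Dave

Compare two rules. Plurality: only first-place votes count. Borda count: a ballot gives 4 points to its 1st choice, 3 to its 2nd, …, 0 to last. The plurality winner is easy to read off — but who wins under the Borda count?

Plurality first-place counts: Dave 2, Carol 3, Bob 2, Alice 2, Hank 0 → Carol.
Borda totals: Dave 14, Carol 20, Bob 19, Alice 22, Hank 15 → Alice.

Alice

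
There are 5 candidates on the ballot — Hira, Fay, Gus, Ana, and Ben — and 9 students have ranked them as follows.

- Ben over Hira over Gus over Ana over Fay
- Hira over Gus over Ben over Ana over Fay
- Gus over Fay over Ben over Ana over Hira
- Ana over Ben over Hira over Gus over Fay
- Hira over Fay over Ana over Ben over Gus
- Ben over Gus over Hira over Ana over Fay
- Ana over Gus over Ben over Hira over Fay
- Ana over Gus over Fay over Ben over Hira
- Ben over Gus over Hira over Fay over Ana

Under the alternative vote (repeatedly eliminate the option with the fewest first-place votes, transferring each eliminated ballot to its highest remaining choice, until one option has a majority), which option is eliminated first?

Round 1: Ana 3, Ben 3, Hira 2, Gus 1, Fay 0. Fay has the fewest and is eliminated.
Round 2: Ana 3, Ben 3, Hira 2, Gus 1. Gus has the fewest and is eliminated.
Round 3: Ben 4, Ana 3, Hira 2. Hira has the fewest and is eliminated.
Round 4: Ben 5, Ana 4. Ben has a majority.

Fay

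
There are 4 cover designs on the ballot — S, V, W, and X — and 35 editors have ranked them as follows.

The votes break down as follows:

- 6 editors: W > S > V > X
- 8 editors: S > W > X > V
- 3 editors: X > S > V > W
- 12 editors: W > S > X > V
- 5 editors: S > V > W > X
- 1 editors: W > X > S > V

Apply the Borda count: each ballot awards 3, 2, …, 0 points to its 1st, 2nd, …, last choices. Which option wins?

Borda scores:
  S: 6·2 + 8·3 + 3·2 + 12·2 + 5·3 + 1 = 82
  V: 6·1 + 8·0 + 3·1 + 12·0 + 5·2 + 0 = 19
  W: 6·3 + 8·2 + 3·0 + 12·3 + 5·1 + 3 = 78
  X: 6·0 + 8·1 + 3·3 + 12·1 + 5·0 + 2 = 31
S has the highest total.

S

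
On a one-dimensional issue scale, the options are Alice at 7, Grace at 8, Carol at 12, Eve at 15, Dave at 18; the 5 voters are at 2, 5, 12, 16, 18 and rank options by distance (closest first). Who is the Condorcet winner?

With single-peaked preferences on a line, the Condorcet winner is the candidate closest to the median voter.
The median voter (position 12) is closest to Carol at 12.
Check: Carol vs Grace — voters closer to Carol: 3 of 5.

Carol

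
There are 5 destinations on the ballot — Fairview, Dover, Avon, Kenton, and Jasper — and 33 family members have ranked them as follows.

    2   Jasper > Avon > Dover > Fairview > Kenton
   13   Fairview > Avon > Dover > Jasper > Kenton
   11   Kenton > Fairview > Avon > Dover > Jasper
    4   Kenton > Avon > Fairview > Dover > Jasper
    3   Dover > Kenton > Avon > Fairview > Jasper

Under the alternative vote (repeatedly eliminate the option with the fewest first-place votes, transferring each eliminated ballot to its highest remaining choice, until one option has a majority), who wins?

Round 1: Kenton 15, Fairview 13, Dover 3, Jasper 2, Avon 0. Avon has the fewest and is eliminated.
Round 2: Kenton 15, Fairview 13, Dover 3, Jasper 2. Jasper has the fewest and is eliminated.
Round 3: Kenton 15, Fairview 13, Dover 5. Dover has the fewest and is eliminated.
Round 4: Kenton 18, Fairview 15. Kenton has a majority.

Kenton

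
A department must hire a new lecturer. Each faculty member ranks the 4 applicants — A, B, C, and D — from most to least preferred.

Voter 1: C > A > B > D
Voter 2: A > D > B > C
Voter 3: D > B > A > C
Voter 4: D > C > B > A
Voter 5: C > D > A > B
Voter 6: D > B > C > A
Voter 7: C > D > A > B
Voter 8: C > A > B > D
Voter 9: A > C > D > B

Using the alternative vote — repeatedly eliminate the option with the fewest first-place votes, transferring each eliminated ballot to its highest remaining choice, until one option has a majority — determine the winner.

C

Round 1: C 4, D 3, A 2, B 0. B has the fewest and is eliminated.
Round 2: C 4, D 3, A 2. A has the fewest and is eliminated.
Round 3: C 5, D 4. C has a majority.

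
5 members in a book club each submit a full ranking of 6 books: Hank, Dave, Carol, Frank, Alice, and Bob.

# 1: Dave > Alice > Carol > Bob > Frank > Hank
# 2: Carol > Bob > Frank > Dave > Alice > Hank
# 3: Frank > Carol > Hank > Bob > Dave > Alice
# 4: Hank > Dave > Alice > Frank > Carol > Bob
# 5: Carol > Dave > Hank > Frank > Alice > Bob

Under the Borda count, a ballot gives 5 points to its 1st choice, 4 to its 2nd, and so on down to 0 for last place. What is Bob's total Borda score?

8

Borda scores:
  Hank: 0 + 0 + 3 + 5 + 3 = 11
  Dave: 5 + 2 + 1 + 4 + 4 = 16
  Carol: 3 + 5 + 4 + 1 + 5 = 18
  Frank: 1 + 3 + 5 + 2 + 2 = 13
  Alice: 4 + 1 + 0 + 3 + 1 = 9
  Bob: 2 + 4 + 2 + 0 + 0 = 8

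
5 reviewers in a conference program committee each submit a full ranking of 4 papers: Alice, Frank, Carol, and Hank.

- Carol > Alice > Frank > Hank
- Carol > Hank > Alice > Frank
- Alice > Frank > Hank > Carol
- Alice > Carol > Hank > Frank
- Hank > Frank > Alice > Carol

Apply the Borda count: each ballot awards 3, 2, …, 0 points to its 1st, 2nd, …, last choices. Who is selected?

Borda scores:
  Alice: 2 + 1 + 3 + 3 + 1 = 10
  Frank: 1 + 0 + 2 + 0 + 2 = 5
  Carol: 3 + 3 + 0 + 2 + 0 = 8
  Hank: 0 + 2 + 1 + 1 + 3 = 7
Alice has the highest total.

Alice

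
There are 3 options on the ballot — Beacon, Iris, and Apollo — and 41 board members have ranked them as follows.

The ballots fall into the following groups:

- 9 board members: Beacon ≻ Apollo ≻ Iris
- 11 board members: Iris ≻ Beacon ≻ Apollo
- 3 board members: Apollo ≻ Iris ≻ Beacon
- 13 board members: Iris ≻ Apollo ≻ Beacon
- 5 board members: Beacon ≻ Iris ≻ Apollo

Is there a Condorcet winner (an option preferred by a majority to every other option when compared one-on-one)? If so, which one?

Iris

Head-to-head results (41 voters total):
Beacon vs Iris: Iris wins 27–14.
Beacon vs Apollo: Beacon wins 25–16.
Iris vs Apollo: Iris wins 29–12.
Iris beats each rival — Beacon (27–14), Apollo (29–12) — so Iris is the Condorcet winner.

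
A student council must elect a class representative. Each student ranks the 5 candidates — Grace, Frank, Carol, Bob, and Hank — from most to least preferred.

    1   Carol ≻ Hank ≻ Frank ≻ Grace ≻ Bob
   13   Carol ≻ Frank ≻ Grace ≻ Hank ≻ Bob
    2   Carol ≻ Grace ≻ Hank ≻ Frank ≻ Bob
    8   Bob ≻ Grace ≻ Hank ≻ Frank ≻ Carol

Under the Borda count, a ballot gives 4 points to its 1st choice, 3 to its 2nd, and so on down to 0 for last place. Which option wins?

Carol

Borda scores:
  Grace: 1 + 13·2 + 2·3 + 8·3 = 57
  Frank: 2 + 13·3 + 2·1 + 8·1 = 51
  Carol: 4 + 13·4 + 2·4 + 8·0 = 64
  Bob: 0 + 13·0 + 2·0 + 8·4 = 32
  Hank: 3 + 13·1 + 2·2 + 8·2 = 36
Carol has the highest total.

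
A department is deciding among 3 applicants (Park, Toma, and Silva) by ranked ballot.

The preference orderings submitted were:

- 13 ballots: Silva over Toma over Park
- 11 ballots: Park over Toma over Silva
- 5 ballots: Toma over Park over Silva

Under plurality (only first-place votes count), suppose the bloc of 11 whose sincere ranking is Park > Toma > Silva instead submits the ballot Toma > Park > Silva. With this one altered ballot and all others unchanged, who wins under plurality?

Toma

First-place totals with the altered ballot: Park 0, Toma 16, Silva 13.
The switch changes the winner from Silva to Toma.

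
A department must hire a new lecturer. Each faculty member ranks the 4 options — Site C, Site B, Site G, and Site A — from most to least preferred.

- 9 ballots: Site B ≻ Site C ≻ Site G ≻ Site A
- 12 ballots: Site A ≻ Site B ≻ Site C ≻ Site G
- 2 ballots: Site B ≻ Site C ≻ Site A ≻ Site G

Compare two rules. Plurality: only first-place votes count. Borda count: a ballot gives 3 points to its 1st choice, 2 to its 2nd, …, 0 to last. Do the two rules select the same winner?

Plurality first-place counts: Site C 0, Site B 11, Site G 0, Site A 12 → Site A.
Borda totals: Site C 34, Site B 57, Site G 9, Site A 38 → Site B.
The two rules disagree: plurality picks Site A, Borda picks Site B.

No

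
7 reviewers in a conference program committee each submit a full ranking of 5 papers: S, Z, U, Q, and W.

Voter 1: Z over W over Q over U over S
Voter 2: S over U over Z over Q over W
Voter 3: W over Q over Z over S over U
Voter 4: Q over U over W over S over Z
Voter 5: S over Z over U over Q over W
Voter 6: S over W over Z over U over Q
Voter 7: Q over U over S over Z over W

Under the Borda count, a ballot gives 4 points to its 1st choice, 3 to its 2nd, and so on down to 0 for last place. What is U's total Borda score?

13

Borda scores:
  S: 0 + 4 + 1 + 1 + 4 + 4 + 2 = 16
  Z: 4 + 2 + 2 + 0 + 3 + 2 + 1 = 14
  U: 1 + 3 + 0 + 3 + 2 + 1 + 3 = 13
  Q: 2 + 1 + 3 + 4 + 1 + 0 + 4 = 15
  W: 3 + 0 + 4 + 2 + 0 + 3 + 0 = 12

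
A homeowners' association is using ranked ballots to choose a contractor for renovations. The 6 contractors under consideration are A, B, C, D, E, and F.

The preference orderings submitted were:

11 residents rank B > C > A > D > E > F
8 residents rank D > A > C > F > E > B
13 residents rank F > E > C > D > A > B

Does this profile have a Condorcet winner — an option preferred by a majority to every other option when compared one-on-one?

Yes

Head-to-head results (32 voters total):
A vs B: A wins 21–11.
A vs C: C wins 24–8.
A vs D: D wins 21–11.
A vs E: A wins 19–13.
A vs F: A wins 19–13.
B vs C: C wins 21–11.
B vs D: D wins 21–11.
B vs E: E wins 21–11.
B vs F: F wins 21–11.
C vs D: C wins 24–8.
C vs E: C wins 19–13.
C vs F: C wins 19–13.
D vs E: D wins 19–13.
D vs F: D wins 19–13.
E vs F: F wins 21–11.
C beats each rival — A (24–8), B (21–11), D (24–8), E (19–13), F (19–13) — so C is the Condorcet winner.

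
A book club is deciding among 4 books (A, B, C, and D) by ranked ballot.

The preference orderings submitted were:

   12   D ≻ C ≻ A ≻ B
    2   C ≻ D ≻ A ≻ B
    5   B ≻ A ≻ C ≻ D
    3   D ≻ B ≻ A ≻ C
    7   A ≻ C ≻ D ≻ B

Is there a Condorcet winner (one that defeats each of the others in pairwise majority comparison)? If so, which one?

D

Head-to-head results (29 voters total):
A vs B: A wins 21–8.
A vs C: A wins 15–14.
A vs D: D wins 17–12.
B vs C: C wins 21–8.
B vs D: D wins 24–5.
C vs D: D wins 15–14.
D beats each rival — A (17–12), B (24–5), C (15–14) — so D is the Condorcet winner.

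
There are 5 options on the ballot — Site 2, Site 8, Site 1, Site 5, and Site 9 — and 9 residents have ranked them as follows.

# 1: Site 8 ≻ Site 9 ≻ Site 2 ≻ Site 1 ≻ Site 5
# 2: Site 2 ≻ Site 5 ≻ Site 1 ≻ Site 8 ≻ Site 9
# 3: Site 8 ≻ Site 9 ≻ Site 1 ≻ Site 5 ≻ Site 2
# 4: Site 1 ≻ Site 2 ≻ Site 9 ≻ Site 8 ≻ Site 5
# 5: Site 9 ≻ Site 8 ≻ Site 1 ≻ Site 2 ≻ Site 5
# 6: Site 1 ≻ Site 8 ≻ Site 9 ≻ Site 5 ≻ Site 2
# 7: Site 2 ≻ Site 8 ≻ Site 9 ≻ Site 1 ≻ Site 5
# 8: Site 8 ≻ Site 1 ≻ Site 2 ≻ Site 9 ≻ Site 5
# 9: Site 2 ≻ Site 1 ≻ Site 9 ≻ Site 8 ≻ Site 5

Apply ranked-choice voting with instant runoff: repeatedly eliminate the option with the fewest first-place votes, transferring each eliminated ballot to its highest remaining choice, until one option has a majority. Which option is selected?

Round 1: Site 2 3, Site 8 3, Site 1 2, Site 9 1, Site 5 0. Site 5 has the fewest and is eliminated.
Round 2: Site 2 3, Site 8 3, Site 1 2, Site 9 1. Site 9 has the fewest and is eliminated.
Round 3: Site 8 4, Site 2 3, Site 1 2. Site 1 has the fewest and is eliminated.
Round 4: Site 8 5, Site 2 4. Site 8 has a majority.

Site 8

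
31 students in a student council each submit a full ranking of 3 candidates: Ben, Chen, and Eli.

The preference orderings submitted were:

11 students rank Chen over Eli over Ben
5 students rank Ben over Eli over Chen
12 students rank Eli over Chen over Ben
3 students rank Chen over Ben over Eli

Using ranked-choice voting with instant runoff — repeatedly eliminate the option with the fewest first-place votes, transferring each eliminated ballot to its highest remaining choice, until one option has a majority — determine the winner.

Round 1: Chen 14, Eli 12, Ben 5. Ben has the fewest and is eliminated.
Round 2: Eli 17, Chen 14. Eli has a majority.

Eli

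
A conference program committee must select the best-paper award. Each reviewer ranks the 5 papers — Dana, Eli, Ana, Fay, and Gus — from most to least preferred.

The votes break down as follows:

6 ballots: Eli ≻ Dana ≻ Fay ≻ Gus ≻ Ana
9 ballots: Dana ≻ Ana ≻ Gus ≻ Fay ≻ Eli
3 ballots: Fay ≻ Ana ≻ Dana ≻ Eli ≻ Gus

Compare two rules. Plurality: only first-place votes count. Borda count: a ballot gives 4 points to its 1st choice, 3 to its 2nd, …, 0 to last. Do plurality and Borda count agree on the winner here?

Yes

Plurality first-place counts: Dana 9, Eli 6, Ana 0, Fay 3, Gus 0 → Dana.
Borda totals: Dana 60, Eli 27, Ana 36, Fay 33, Gus 24 → Dana.
The two rules agree on Dana.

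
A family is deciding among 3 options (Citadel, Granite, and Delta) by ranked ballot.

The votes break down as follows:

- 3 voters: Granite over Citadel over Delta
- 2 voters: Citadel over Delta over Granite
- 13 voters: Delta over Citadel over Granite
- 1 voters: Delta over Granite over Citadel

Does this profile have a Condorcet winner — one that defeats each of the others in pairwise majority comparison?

Head-to-head results (19 voters total):
Citadel vs Granite: Citadel wins 15–4.
Citadel vs Delta: Delta wins 14–5.
Granite vs Delta: Delta wins 16–3.
Delta beats each rival — Citadel (14–5), Granite (16–3) — so Delta is the Condorcet winner.

Yes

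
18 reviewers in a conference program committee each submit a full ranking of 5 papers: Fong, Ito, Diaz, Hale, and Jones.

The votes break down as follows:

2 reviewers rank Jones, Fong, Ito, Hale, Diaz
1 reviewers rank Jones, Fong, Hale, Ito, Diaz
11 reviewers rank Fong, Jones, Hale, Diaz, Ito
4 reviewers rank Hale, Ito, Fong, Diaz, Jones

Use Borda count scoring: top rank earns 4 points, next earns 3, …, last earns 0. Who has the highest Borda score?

Borda scores:
  Fong: 2·3 + 3 + 11·4 + 4·2 = 61
  Ito: 2·2 + 1 + 11·0 + 4·3 = 17
  Diaz: 2·0 + 0 + 11·1 + 4·1 = 15
  Hale: 2·1 + 2 + 11·2 + 4·4 = 42
  Jones: 2·4 + 4 + 11·3 + 4·0 = 45
Fong has the highest total.

Fong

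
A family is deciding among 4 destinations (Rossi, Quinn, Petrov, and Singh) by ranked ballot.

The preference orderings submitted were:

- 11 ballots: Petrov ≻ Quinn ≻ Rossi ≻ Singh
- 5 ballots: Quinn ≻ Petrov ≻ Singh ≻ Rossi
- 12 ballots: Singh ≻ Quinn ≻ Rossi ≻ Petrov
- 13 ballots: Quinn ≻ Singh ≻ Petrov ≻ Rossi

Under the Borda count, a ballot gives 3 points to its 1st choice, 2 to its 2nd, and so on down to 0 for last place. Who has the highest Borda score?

Quinn

Borda scores:
  Rossi: 11·1 + 5·0 + 12·1 + 13·0 = 23
  Quinn: 11·2 + 5·3 + 12·2 + 13·3 = 100
  Petrov: 11·3 + 5·2 + 12·0 + 13·1 = 56
  Singh: 11·0 + 5·1 + 12·3 + 13·2 = 67
Quinn has the highest total.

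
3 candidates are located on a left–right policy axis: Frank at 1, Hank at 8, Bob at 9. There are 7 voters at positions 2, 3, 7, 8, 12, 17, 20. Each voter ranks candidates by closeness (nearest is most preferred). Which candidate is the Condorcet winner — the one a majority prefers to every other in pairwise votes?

With single-peaked preferences on a line, the Condorcet winner is the candidate closest to the median voter.
The median voter (position 8) is closest to Hank at 8.
Check: Hank vs Frank — voters closer to Hank: 5 of 7.

Hank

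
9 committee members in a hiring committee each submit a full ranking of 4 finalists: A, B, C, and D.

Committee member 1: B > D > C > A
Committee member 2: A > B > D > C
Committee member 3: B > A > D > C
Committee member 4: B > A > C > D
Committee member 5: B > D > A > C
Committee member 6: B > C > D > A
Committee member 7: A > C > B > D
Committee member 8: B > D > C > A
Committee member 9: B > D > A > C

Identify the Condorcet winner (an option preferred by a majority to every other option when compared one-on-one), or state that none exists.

B

Head-to-head results (9 voters total):
A vs B: B wins 7–2.
A vs C: A wins 6–3.
A vs D: D wins 5–4.
B vs C: B wins 8–1.
B vs D: B wins 9–0.
C vs D: D wins 6–3.
B beats each rival — A (7–2), C (8–1), D (9–0) — so B is the Condorcet winner.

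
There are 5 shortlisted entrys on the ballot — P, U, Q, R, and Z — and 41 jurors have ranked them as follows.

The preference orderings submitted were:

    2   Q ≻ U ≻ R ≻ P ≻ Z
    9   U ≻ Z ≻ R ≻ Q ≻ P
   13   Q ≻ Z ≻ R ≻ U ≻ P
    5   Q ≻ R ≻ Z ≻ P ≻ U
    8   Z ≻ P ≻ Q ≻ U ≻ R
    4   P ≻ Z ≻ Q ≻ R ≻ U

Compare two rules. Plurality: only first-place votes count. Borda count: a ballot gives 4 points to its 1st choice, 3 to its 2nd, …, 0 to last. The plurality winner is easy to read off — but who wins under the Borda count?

Plurality first-place counts: P 4, U 9, Q 20, R 0, Z 8 → Q.
Borda totals: P 47, U 63, Q 113, R 67, Z 120 → Z.

Z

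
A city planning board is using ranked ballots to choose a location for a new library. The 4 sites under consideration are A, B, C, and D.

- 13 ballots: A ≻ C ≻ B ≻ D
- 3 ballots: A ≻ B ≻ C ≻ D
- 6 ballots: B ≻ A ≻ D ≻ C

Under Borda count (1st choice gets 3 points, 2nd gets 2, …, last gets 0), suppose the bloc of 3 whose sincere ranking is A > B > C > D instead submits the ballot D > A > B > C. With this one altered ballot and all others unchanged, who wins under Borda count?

Borda totals with the altered ballot: A 57, B 34, C 26, D 15.
The winner is unchanged: still A.

A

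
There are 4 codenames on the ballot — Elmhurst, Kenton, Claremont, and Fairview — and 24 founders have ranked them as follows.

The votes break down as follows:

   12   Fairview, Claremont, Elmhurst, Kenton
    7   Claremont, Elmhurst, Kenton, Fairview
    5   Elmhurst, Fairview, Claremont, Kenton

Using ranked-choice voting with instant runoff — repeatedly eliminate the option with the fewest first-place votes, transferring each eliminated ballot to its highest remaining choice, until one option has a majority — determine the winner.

Round 1: Fairview 12, Claremont 7, Elmhurst 5, Kenton 0. Kenton has the fewest and is eliminated.
Round 2: Fairview 12, Claremont 7, Elmhurst 5. Elmhurst has the fewest and is eliminated.
Round 3: Fairview 17, Claremont 7. Fairview has a majority.

Fairview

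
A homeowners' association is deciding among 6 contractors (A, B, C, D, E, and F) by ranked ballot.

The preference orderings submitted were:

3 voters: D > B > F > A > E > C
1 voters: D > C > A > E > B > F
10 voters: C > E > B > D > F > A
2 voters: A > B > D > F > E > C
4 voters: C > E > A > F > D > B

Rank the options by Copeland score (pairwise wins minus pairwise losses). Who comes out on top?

Pairwise results:
  A vs B: B wins 13–7.
  A vs C: C wins 15–5.
  A vs D: D wins 14–6.
  A vs E: E wins 14–6.
  A vs F: F wins 13–7.
  B vs C: C wins 15–5.
  B vs D: B wins 12–8.
  B vs E: E wins 15–5.
  B vs F: B wins 16–4.
  C vs D: C wins 14–6.
  C vs E: C wins 15–5.
  C vs F: C wins 15–5.
  D vs E: E wins 14–6.
  D vs F: D wins 16–4.
  E vs F: E wins 15–5.
Copeland scores (wins − losses):
  A: 0 − 5 = -5
  B: 3 − 2 = 1
  C: 5 − 0 = 5
  D: 2 − 3 = -1
  E: 4 − 1 = 3
  F: 1 − 4 = -3
C has the best Copeland score.

C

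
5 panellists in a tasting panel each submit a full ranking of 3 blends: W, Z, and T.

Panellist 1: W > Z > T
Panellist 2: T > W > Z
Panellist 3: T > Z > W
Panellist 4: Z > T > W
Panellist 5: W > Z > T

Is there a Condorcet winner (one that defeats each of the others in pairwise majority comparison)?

Head-to-head results (5 voters total):
W vs Z: W wins 3–2.
W vs T: T wins 3–2.
Z vs T: Z wins 3–2.
No candidate beats all others: W beats Z beats T beats W, a majority cycle.

No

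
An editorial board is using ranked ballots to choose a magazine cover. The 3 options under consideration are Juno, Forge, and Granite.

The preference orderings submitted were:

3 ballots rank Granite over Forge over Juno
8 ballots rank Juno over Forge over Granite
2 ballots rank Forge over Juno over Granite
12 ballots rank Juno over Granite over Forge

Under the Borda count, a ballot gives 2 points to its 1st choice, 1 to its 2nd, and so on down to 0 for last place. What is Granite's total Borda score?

Borda scores:
  Juno: 3·0 + 8·2 + 2·1 + 12·2 = 42
  Forge: 3·1 + 8·1 + 2·2 + 12·0 = 15
  Granite: 3·2 + 8·0 + 2·0 + 12·1 = 18

18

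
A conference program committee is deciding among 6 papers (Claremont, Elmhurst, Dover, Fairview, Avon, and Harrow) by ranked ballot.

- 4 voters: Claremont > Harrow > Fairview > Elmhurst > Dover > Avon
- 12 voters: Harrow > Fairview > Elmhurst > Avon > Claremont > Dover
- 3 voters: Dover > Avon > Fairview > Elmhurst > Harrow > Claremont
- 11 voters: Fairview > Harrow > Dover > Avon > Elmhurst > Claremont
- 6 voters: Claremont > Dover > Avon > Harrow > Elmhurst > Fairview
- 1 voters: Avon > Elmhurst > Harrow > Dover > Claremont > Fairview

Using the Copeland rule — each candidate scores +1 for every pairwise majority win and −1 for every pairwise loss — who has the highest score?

Pairwise results:
  Claremont vs Elmhurst: Elmhurst wins 27–10.
  Claremont vs Dover: Claremont wins 22–15.
  Claremont vs Fairview: Fairview wins 26–11.
  Claremont vs Avon: Avon wins 27–10.
  Claremont vs Harrow: Harrow wins 27–10.
  Elmhurst vs Dover: Dover wins 20–17.
  Elmhurst vs Fairview: Fairview wins 30–7.
  Elmhurst vs Avon: Avon wins 21–16.
  Elmhurst vs Harrow: Harrow wins 33–4.
  Dover vs Fairview: Fairview wins 27–10.
  Dover vs Avon: Dover wins 24–13.
  Dover vs Harrow: Harrow wins 28–9.
  Fairview vs Avon: Fairview wins 27–10.
  Fairview vs Harrow: Harrow wins 23–14.
  Avon vs Harrow: Harrow wins 27–10.
Copeland scores (wins − losses):
  Claremont: 1 − 4 = -3
  Elmhurst: 1 − 4 = -3
  Dover: 2 − 3 = -1
  Fairview: 4 − 1 = 3
  Avon: 2 − 3 = -1
  Harrow: 5 − 0 = 5
Harrow has the best Copeland score.

Harrow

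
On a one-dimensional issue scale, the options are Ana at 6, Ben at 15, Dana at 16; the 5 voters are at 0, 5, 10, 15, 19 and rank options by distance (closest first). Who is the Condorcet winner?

Ana

With single-peaked preferences on a line, the Condorcet winner is the candidate closest to the median voter.
The median voter (position 10) is closest to Ana at 6.
Check: Ana vs Ben — voters closer to Ana: 3 of 5.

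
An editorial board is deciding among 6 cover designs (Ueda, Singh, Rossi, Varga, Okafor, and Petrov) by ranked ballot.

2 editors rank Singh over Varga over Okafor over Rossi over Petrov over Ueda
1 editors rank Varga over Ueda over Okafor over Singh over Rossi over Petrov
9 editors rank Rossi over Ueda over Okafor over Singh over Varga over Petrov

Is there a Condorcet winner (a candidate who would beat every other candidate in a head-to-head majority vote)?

Head-to-head results (12 voters total):
Ueda vs Singh: Ueda wins 10–2.
Ueda vs Rossi: Rossi wins 11–1.
Ueda vs Varga: Ueda wins 9–3.
Ueda vs Okafor: Ueda wins 10–2.
Ueda vs Petrov: Ueda wins 10–2.
Singh vs Rossi: Rossi wins 9–3.
Singh vs Varga: Singh wins 11–1.
Singh vs Okafor: Okafor wins 10–2.
Singh vs Petrov: Singh wins 12–0.
Rossi vs Varga: Rossi wins 9–3.
Rossi vs Okafor: Rossi wins 9–3.
Rossi vs Petrov: Rossi wins 12–0.
Varga vs Okafor: Okafor wins 9–3.
Varga vs Petrov: Varga wins 12–0.
Okafor vs Petrov: Okafor wins 12–0.
Rossi beats each rival — Ueda (11–1), Singh (9–3), Varga (9–3), Okafor (9–3), Petrov (12–0) — so Rossi is the Condorcet winner.

Yes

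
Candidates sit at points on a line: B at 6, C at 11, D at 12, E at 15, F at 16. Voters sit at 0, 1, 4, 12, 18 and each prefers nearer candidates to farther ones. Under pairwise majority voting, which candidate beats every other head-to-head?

B

With single-peaked preferences on a line, the Condorcet winner is the candidate closest to the median voter.
The median voter (position 4) is closest to B at 6.
Check: B vs D — voters closer to B: 3 of 5.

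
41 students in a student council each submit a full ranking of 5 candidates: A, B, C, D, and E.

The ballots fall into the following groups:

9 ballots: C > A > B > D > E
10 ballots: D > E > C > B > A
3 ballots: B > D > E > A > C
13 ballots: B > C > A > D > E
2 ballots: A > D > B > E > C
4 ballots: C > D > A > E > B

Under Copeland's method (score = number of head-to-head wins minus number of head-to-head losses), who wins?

C

Pairwise results:
  A vs B: B wins 26–15.
  A vs C: C wins 36–5.
  A vs D: A wins 24–17.
  A vs E: A wins 28–13.
  B vs C: C wins 23–18.
  B vs D: B wins 25–16.
  B vs E: B wins 27–14.
  C vs D: C wins 26–15.
  C vs E: C wins 26–15.
  D vs E: D wins 41–0.
Copeland scores (wins − losses):
  A: 2 − 2 = 0
  B: 3 − 1 = 2
  C: 4 − 0 = 4
  D: 1 − 3 = -2
  E: 0 − 4 = -4
C has the best Copeland score.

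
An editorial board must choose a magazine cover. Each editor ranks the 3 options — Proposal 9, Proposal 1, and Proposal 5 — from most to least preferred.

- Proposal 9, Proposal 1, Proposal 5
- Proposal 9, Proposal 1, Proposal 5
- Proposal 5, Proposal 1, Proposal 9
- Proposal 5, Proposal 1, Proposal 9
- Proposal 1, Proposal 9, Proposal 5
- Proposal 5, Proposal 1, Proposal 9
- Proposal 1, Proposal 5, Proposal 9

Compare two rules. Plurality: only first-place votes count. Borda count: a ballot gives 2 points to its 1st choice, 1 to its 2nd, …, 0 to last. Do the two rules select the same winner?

Plurality first-place counts: Proposal 9 2, Proposal 1 2, Proposal 5 3 → Proposal 5.
Borda totals: Proposal 9 5, Proposal 1 9, Proposal 5 7 → Proposal 1.
The two rules disagree: plurality picks Proposal 5, Borda picks Proposal 1.

No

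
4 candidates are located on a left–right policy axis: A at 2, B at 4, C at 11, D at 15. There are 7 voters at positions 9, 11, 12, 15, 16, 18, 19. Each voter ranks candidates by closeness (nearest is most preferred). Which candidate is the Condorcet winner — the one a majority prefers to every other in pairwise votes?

With single-peaked preferences on a line, the Condorcet winner is the candidate closest to the median voter.
The median voter (position 15) is closest to D at 15.
Check: D vs B — voters closer to D: 6 of 7.

D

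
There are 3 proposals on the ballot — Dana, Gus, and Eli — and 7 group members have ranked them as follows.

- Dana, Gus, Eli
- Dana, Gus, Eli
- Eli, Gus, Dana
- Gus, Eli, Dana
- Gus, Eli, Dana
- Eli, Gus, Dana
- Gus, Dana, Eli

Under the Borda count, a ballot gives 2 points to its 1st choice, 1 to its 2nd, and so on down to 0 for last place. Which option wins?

Gus

Borda scores:
  Dana: 2 + 2 + 0 + 0 + 0 + 0 + 1 = 5
  Gus: 1 + 1 + 1 + 2 + 2 + 1 + 2 = 10
  Eli: 0 + 0 + 2 + 1 + 1 + 2 + 0 = 6
Gus has the highest total.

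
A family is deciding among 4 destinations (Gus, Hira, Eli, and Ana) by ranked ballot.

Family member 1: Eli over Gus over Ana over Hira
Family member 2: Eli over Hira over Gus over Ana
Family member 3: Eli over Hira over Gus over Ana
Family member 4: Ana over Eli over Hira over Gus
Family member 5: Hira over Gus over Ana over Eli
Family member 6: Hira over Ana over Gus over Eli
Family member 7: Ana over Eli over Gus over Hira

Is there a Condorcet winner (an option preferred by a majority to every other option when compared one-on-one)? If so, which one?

No Condorcet winner

Head-to-head results (7 voters total):
Gus vs Hira: Hira wins 5–2.
Gus vs Eli: Eli wins 5–2.
Gus vs Ana: Gus wins 4–3.
Hira vs Eli: Eli wins 5–2.
Hira vs Ana: Hira wins 4–3.
Eli vs Ana: Ana wins 4–3.
No candidate beats all others: Gus beats Ana beats Eli beats Gus, a majority cycle.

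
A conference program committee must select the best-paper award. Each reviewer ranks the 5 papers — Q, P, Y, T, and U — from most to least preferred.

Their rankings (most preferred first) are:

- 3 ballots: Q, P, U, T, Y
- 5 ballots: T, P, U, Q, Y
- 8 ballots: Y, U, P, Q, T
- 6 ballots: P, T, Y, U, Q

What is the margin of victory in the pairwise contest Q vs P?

Ballots ranking Q above P: 3.
Ballots ranking P above Q: 5+8+6 = 19.
P wins 19–3, a margin of 16.

16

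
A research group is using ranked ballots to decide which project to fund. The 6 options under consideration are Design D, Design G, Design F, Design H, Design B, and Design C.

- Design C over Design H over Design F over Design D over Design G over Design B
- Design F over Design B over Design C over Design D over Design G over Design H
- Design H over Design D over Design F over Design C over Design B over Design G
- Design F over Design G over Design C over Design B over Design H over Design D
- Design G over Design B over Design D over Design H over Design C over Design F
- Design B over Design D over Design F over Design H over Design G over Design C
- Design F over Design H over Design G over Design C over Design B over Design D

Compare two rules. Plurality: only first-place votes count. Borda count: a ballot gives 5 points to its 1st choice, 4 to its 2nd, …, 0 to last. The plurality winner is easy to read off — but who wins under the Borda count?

Design F

Plurality first-place counts: Design D 0, Design G 1, Design F 3, Design H 1, Design B 1, Design C 1 → Design F.
Borda totals: Design D 15, Design G 15, Design F 24, Design H 18, Design B 17, Design C 16 → Design F.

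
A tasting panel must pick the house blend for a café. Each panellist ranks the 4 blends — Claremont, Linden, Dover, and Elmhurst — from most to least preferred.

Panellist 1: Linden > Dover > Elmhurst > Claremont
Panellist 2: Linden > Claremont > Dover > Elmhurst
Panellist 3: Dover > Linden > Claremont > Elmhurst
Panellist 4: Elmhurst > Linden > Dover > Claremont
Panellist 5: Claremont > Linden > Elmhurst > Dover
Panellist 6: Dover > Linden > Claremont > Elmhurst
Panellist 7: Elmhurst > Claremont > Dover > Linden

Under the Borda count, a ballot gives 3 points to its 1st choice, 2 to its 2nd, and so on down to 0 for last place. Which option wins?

Linden

Borda scores:
  Claremont: 0 + 2 + 1 + 0 + 3 + 1 + 2 = 9
  Linden: 3 + 3 + 2 + 2 + 2 + 2 + 0 = 14
  Dover: 2 + 1 + 3 + 1 + 0 + 3 + 1 = 11
  Elmhurst: 1 + 0 + 0 + 3 + 1 + 0 + 3 = 8
Linden has the highest total.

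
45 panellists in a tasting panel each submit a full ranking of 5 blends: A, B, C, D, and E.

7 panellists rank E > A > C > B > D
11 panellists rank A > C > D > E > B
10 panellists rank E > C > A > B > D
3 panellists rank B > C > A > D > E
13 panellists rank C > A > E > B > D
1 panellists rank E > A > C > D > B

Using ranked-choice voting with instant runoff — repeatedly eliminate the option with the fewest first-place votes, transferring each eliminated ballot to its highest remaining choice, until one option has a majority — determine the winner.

C

Round 1: E 18, C 13, A 11, B 3, D 0. D has the fewest and is eliminated.
Round 2: E 18, C 13, A 11, B 3. B has the fewest and is eliminated.
Round 3: E 18, C 16, A 11. A has the fewest and is eliminated.
Round 4: C 27, E 18. C has a majority.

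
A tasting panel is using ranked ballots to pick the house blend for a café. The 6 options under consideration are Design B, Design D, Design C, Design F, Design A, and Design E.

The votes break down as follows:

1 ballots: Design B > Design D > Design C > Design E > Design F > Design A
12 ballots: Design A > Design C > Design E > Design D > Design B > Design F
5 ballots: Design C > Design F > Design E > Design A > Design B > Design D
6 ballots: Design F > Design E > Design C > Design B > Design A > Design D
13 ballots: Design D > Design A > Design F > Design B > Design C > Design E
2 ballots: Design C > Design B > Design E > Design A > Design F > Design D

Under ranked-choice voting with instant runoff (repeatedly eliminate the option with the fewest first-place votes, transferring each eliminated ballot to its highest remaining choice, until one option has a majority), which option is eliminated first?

Design E

Round 1: Design D 13, Design A 12, Design C 7, Design F 6, Design B 1, Design E 0. Design E has the fewest and is eliminated.
Round 2: Design D 13, Design A 12, Design C 7, Design F 6, Design B 1. Design B has the fewest and is eliminated.
Round 3: Design D 14, Design A 12, Design C 7, Design F 6. Design F has the fewest and is eliminated.
Round 4: Design D 14, Design C 13, Design A 12. Design A has the fewest and is eliminated.
Round 5: Design C 25, Design D 14. Design C has a majority.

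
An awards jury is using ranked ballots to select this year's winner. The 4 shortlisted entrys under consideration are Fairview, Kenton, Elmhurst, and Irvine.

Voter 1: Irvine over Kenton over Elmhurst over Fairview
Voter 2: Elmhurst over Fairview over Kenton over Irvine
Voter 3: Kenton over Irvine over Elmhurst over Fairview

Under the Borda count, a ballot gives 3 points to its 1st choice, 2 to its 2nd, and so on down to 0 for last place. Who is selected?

Kenton

Borda scores:
  Fairview: 0 + 2 + 0 = 2
  Kenton: 2 + 1 + 3 = 6
  Elmhurst: 1 + 3 + 1 = 5
  Irvine: 3 + 0 + 2 = 5
Kenton has the highest total.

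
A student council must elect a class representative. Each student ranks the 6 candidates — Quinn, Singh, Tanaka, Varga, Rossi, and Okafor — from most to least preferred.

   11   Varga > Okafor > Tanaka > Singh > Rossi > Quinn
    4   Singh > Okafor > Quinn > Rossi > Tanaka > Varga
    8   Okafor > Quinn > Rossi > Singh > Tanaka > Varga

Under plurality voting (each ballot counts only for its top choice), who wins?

First-place vote totals:
  Quinn: 0
  Singh: 4
  Tanaka: 0
  Varga: 11
  Rossi: 0
  Okafor: 8
Varga has the most first-place votes.

Varga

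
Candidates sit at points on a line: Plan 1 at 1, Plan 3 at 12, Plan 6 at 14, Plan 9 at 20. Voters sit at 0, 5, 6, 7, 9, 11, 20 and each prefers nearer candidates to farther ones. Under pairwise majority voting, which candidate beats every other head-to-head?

With single-peaked preferences on a line, the Condorcet winner is the candidate closest to the median voter.
The median voter (position 7) is closest to Plan 3 at 12.
Check: Plan 3 vs Plan 1 — voters closer to Plan 3: 4 of 7.

Plan 3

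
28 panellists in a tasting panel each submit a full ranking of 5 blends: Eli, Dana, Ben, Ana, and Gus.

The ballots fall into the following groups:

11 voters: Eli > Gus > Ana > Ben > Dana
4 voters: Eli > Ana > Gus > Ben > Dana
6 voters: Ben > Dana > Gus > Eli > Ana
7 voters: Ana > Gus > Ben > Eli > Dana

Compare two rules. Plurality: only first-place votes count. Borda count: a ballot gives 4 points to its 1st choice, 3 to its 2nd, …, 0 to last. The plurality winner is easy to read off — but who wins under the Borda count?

Gus

Plurality first-place counts: Eli 15, Dana 0, Ben 6, Ana 7, Gus 0 → Eli.
Borda totals: Eli 73, Dana 18, Ben 53, Ana 62, Gus 74 → Gus.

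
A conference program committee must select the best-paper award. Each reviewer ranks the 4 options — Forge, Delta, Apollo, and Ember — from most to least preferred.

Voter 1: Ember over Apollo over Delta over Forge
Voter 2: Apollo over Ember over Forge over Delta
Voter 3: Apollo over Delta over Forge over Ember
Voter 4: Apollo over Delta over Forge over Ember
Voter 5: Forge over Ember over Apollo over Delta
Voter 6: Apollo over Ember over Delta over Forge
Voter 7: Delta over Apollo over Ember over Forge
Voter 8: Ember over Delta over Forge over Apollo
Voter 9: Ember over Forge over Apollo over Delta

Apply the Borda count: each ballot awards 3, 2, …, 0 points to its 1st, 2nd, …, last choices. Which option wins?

Apollo

Borda scores:
  Forge: 0 + 1 + 1 + 1 + 3 + 0 + 0 + 1 + 2 = 9
  Delta: 1 + 0 + 2 + 2 + 0 + 1 + 3 + 2 + 0 = 11
  Apollo: 2 + 3 + 3 + 3 + 1 + 3 + 2 + 0 + 1 = 18
  Ember: 3 + 2 + 0 + 0 + 2 + 2 + 1 + 3 + 3 = 16
Apollo has the highest total.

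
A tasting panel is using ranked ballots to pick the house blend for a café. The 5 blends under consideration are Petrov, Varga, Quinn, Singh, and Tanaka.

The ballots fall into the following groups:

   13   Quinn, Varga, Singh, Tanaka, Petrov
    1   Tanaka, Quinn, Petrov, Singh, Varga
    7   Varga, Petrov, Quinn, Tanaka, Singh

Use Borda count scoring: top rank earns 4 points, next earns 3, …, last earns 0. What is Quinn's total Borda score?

Borda scores:
  Petrov: 13·0 + 2 + 7·3 = 23
  Varga: 13·3 + 0 + 7·4 = 67
  Quinn: 13·4 + 3 + 7·2 = 69
  Singh: 13·2 + 1 + 7·0 = 27
  Tanaka: 13·1 + 4 + 7·1 = 24

69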